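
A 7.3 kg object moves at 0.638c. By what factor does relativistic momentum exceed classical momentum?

p_rel = γmv, p_class = mv
Ratio = γ = 1/√(1 - 0.638²) = 1.299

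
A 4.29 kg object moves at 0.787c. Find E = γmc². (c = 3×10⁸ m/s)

γ = 1/√(1 - 0.787²) = 1.6209
mc² = 4.29 × (3×10⁸)² = 3.861×10¹⁷ J
E = γmc² = 1.6209 × 3.861×10¹⁷ = 6.258×10¹⁷ J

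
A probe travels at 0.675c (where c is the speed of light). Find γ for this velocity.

v/c = 0.675, so (v/c)² = 0.455625
1 - (v/c)² = 0.544375
γ = 1/√(0.544375) = 1.355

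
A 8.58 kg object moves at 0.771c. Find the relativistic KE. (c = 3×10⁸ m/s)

γ = 1/√(1 - 0.771²) = 1.5703
γ - 1 = 0.5703
KE = (γ-1)mc² = 0.5703 × 8.58 × (3×10⁸)² = 4.404×10¹⁷ J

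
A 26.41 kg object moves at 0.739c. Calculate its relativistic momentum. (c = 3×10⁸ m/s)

γ = 1/√(1 - 0.739²) = 1.4843
v = 0.739 × 3×10⁸ = 2.217×10⁸ m/s
p = γmv = 1.4843 × 26.41 × 2.217×10⁸ = 8.691×10⁹ kg·m/s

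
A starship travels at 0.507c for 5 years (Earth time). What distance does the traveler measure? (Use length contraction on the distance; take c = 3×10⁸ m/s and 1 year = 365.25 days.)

Earth distance: d = v × t = 0.507c × 5 yr = 2.400×10¹⁶ m
γ = 1.160
d' = d/γ = 2.400×10¹⁶/1.160 = 2.069×10¹⁶ m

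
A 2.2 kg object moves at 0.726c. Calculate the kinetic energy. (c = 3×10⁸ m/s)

γ = 1/√(1 - 0.726²) = 1.45413
γ - 1 = 0.45413
KE = (γ-1)mc² = 0.45413 × 2.2 × (3×10⁸)² = 8.992×10¹⁶ J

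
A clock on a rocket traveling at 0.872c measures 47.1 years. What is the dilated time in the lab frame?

Proper time Δt₀ = 47.1 years
γ = 1/√(1 - 0.872²) = 2.0429
Δt = γΔt₀ = 2.0429 × 47.1 = 96.22 years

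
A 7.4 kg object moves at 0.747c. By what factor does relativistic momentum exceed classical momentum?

p_rel = γmv, p_class = mv
Ratio = γ = 1/√(1 - 0.747²) = 1.504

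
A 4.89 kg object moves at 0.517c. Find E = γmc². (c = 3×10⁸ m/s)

γ = 1/√(1 - 0.517²) = 1.1682
mc² = 4.89 × (3×10⁸)² = 4.401×10¹⁷ J
E = γmc² = 1.1682 × 4.401×10¹⁷ = 5.141×10¹⁷ J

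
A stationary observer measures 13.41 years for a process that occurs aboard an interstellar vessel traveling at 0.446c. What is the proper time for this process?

Dilated time Δt = 13.41 years
γ = 1/√(1 - 0.446²) = 1.1173
Δt₀ = Δt/γ = 13.41/1.1173 = 12.00 years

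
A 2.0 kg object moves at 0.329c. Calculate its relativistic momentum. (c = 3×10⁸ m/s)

γ = 1/√(1 - 0.329²) = 1.059
v = 0.329 × 3×10⁸ = 9.870×10⁷ m/s
p = γmv = 1.059 × 2.0 × 9.870×10⁷ = 2.090×10⁸ kg·m/s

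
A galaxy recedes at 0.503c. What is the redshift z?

β = 0.503
(1+β)/(1-β) = 1.503/0.497 = 3.024
√(3.024) = 1.739
z = 1.739 - 1 = 0.7390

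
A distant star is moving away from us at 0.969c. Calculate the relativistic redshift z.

β = 0.969
(1+β)/(1-β) = 1.969/0.031 = 63.52
√(63.52) = 7.970
z = 7.970 - 1 = 6.970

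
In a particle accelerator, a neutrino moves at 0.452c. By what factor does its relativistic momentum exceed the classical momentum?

p_rel = γmv, p_class = mv
Ratio = γ = 1/√(1 - 0.452²)
= 1/√(0.795696) = 1.121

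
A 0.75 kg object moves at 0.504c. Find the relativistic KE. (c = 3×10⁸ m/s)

γ = 1/√(1 - 0.504²) = 1.1578
γ - 1 = 0.1578
KE = (γ-1)mc² = 0.1578 × 0.75 × (3×10⁸)² = 1.065×10¹⁶ J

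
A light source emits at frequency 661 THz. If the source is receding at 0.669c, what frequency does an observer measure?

β = v/c = 0.669
(1-β)/(1+β) = 0.331/1.669 = 0.19832
Doppler factor = √(0.19832) = 0.44533
f_obs = 661 × 0.44533 = 294.4 THz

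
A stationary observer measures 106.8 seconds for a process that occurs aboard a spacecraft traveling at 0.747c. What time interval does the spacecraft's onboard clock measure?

Dilated time Δt = 106.8 seconds
γ = 1/√(1 - 0.747²) = 1.5042
Δt₀ = Δt/γ = 106.8/1.5042 = 71.00 seconds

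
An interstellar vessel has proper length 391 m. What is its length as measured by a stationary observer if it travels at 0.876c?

Proper length L₀ = 391 m
γ = 1/√(1 - 0.876²) = 2.073
L = L₀/γ = 391/2.073 = 188.6 m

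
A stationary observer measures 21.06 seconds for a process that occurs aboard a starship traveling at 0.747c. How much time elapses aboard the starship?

Dilated time Δt = 21.06 seconds
γ = 1/√(1 - 0.747²) = 1.504
Δt₀ = Δt/γ = 21.06/1.504 = 14.00 seconds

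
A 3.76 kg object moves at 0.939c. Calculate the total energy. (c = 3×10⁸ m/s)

γ = 1/√(1 - 0.939²) = 2.9077
mc² = 3.76 × (3×10⁸)² = 3.384×10¹⁷ J
E = γmc² = 2.9077 × 3.384×10¹⁷ = 9.840×10¹⁷ J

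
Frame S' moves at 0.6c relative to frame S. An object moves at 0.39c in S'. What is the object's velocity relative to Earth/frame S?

u = (u' + v)/(1 + u'v/c²)
Numerator: 0.39 + 0.6 = 0.99
Denominator: 1 + 0.234 = 1.234
u = 0.99/1.234 = 0.8023c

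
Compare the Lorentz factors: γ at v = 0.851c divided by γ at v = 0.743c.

γ₁ = 1/√(1 - 0.851²) = 1.904
γ₂ = 1/√(1 - 0.743²) = 1.494
γ₁/γ₂ = 1.904/1.494 = 1.274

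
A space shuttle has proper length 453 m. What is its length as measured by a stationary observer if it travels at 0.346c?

Proper length L₀ = 453 m
γ = 1/√(1 - 0.346²) = 1.066
L = L₀/γ = 453/1.066 = 425.0 m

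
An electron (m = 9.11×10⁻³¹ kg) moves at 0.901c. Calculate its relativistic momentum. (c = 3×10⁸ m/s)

γ = 1/√(1 - 0.901²) = 2.305
v = 0.901 × 3×10⁸ = 2.703×10⁸ m/s
p = γmv = 2.305 × 9.11×10⁻³¹ × 2.703×10⁸ = 5.676×10⁻²² kg·m/s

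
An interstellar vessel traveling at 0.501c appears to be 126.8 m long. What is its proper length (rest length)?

Contracted length L = 126.8 m
γ = 1/√(1 - 0.501²) = 1.155
L₀ = γL = 1.155 × 126.8 = 146.5 m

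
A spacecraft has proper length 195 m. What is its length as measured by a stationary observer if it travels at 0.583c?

Proper length L₀ = 195 m
γ = 1/√(1 - 0.583²) = 1.231
L = L₀/γ = 195/1.231 = 158.4 m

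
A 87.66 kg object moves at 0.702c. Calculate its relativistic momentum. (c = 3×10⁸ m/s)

γ = 1/√(1 - 0.702²) = 1.404
v = 0.702 × 3×10⁸ = 2.106×10⁸ m/s
p = γmv = 1.404 × 87.66 × 2.106×10⁸ = 2.592×10¹⁰ kg·m/s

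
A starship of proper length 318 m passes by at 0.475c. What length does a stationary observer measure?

Proper length L₀ = 318 m
γ = 1/√(1 - 0.475²) = 1.1364
L = L₀/γ = 318/1.1364 = 279.8 m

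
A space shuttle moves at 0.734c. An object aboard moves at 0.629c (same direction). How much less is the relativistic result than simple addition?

Classical: u' + v = 0.629 + 0.734 = 1.363c
Relativistic: u = (0.629 + 0.734)/(1 + 0.461686) = 1.363/1.461686 = 0.9325c
Difference: 1.363 - 0.9325 = 0.4305c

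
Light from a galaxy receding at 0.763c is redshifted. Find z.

β = 0.763
(1+β)/(1-β) = 1.763/0.237 = 7.439
√(7.439) = 2.727
z = 2.727 - 1 = 1.727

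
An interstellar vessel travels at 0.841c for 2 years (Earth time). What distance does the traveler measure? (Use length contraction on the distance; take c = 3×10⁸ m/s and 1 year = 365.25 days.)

Earth distance: d = v × t = 0.841c × 2 yr = 1.592×10¹⁶ m
γ = 1.848
d' = d/γ = 1.592×10¹⁶/1.848 = 8.615×10¹⁵ m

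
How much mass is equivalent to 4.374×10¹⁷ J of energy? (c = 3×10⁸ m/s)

From E = mc², we get m = E/c²
c² = (3×10⁸)² = 9×10¹⁶ m²/s²
m = 4.374×10¹⁷ / 9×10¹⁶ = 4.860 kg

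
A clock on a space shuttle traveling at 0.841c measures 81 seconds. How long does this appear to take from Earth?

Proper time Δt₀ = 81 seconds
γ = 1/√(1 - 0.841²) = 1.848
Δt = γΔt₀ = 1.848 × 81 = 149.7 seconds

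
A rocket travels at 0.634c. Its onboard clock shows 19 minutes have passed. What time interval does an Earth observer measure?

Proper time Δt₀ = 19 minutes
γ = 1/√(1 - 0.634²) = 1.293
Δt = γΔt₀ = 1.293 × 19 = 24.57 minutes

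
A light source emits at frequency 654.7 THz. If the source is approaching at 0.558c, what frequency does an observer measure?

β = v/c = 0.558
(1+β)/(1-β) = 1.558/0.442 = 3.525
Doppler factor = √(3.525) = 1.877
f_obs = 654.7 × 1.877 = 1229 THz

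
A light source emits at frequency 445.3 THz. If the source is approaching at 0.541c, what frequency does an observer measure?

β = v/c = 0.541
(1+β)/(1-β) = 1.541/0.459 = 3.3573
Doppler factor = √(3.3573) = 1.8323
f_obs = 445.3 × 1.8323 = 815.9 THz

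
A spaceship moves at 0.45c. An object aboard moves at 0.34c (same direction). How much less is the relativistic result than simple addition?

Classical: u' + v = 0.34 + 0.45 = 0.79c
Relativistic: u = (0.34 + 0.45)/(1 + 0.153) = 0.79/1.153 = 0.6852c
Difference: 0.79 - 0.6852 = 0.1048c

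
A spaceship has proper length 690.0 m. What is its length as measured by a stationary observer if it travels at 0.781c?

Proper length L₀ = 690.0 m
γ = 1/√(1 - 0.781²) = 1.6012
L = L₀/γ = 690.0/1.6012 = 430.9 m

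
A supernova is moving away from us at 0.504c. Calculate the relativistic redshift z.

β = 0.504
(1+β)/(1-β) = 1.504/0.496 = 3.032
√(3.032) = 1.7413
z = 1.7413 - 1 = 0.7413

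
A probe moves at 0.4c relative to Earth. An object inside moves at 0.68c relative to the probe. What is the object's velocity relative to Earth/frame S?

u = (u' + v)/(1 + u'v/c²)
Numerator: 0.68 + 0.4 = 1.08
Denominator: 1 + 0.272 = 1.272
u = 1.08/1.272 = 0.8491c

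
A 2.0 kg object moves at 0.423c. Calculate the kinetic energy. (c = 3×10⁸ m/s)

γ = 1/√(1 - 0.423²) = 1.1036
γ - 1 = 0.1036
KE = (γ-1)mc² = 0.1036 × 2.0 × (3×10⁸)² = 1.865×10¹⁶ J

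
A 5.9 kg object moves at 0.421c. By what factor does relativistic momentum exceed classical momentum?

p_rel = γmv, p_class = mv
Ratio = γ = 1/√(1 - 0.421²) = 1.102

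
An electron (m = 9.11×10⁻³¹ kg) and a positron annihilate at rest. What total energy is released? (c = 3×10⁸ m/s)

Both particles have the same rest mass, so total mass = 2m
E = 2m·c² = 2 × 9.11×10⁻³¹ × (3×10⁸)²
= 2 × 9.11×10⁻³¹ × 9×10¹⁶
= 1.640×10⁻¹³ J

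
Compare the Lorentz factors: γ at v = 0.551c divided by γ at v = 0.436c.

γ₁ = 1/√(1 - 0.551²) = 1.198
γ₂ = 1/√(1 - 0.436²) = 1.111
γ₁/γ₂ = 1.198/1.111 = 1.078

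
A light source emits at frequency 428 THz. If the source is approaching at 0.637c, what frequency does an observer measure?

β = v/c = 0.637
(1+β)/(1-β) = 1.637/0.363 = 4.5096
Doppler factor = √(4.5096) = 2.1236
f_obs = 428 × 2.1236 = 908.9 THz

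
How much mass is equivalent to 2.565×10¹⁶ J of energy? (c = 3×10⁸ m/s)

From E = mc², we get m = E/c²
c² = (3×10⁸)² = 9×10¹⁶ m²/s²
m = 2.565×10¹⁶ / 9×10¹⁶ = 0.2850 kg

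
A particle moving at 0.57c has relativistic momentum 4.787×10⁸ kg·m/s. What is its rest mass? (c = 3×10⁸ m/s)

γ = 1/√(1 - 0.57²) = 1.217
v = 0.57 × 3×10⁸ = 1.710×10⁸ m/s
m = p/(γv) = 4.787×10⁸/(1.217 × 1.710×10⁸) = 2.300 kg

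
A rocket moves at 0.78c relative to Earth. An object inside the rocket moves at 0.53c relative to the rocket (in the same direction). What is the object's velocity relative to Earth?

u = (u' + v)/(1 + u'v/c²)
Numerator: 0.53 + 0.78 = 1.31
Denominator: 1 + 0.4134 = 1.4134
u = 1.31/1.4134 = 0.9268c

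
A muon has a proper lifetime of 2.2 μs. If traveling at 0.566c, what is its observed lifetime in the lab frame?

Proper lifetime τ₀ = 2.2 μs
γ = 1/√(1 - 0.566²) = 1.213
τ = γτ₀ = 1.213 × 2.2 μs = 2.669 μs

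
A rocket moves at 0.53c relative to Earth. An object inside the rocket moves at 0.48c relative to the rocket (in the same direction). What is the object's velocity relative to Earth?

u = (u' + v)/(1 + u'v/c²)
Numerator: 0.48 + 0.53 = 1.01
Denominator: 1 + 0.2544 = 1.2544
u = 1.01/1.2544 = 0.8052c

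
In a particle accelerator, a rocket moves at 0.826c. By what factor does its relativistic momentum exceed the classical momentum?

p_rel = γmv, p_class = mv
Ratio = γ = 1/√(1 - 0.826²)
= 1/√(0.317724) = 1.774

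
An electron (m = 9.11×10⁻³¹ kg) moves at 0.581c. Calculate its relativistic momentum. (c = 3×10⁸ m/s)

γ = 1/√(1 - 0.581²) = 1.229
v = 0.581 × 3×10⁸ = 1.743×10⁸ m/s
p = γmv = 1.229 × 9.11×10⁻³¹ × 1.743×10⁸ = 1.951×10⁻²² kg·m/s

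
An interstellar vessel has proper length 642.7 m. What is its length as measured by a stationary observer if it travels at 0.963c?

Proper length L₀ = 642.7 m
γ = 1/√(1 - 0.963²) = 3.711
L = L₀/γ = 642.7/3.711 = 173.2 m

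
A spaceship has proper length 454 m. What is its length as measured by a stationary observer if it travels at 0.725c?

Proper length L₀ = 454 m
γ = 1/√(1 - 0.725²) = 1.452
L = L₀/γ = 454/1.452 = 312.7 m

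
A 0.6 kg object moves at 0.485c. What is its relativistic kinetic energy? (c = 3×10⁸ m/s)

γ = 1/√(1 - 0.485²) = 1.1435
γ - 1 = 0.1435
KE = (γ-1)mc² = 0.1435 × 0.6 × (3×10⁸)² = 7.749×10¹⁵ J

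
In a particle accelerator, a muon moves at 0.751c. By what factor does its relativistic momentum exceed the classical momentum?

p_rel = γmv, p_class = mv
Ratio = γ = 1/√(1 - 0.751²)
= 1/√(0.435999) = 1.514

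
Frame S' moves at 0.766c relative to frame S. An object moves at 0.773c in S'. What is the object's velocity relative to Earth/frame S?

u = (u' + v)/(1 + u'v/c²)
Numerator: 0.773 + 0.766 = 1.539
Denominator: 1 + 0.592118 = 1.592118
u = 1.539/1.592118 = 0.9666c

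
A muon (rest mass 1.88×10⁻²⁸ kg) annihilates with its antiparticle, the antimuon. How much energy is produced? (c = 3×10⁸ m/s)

Both particles have the same rest mass, so total mass = 2m
E = 2m·c² = 2 × 1.88×10⁻²⁸ × (3×10⁸)²
= 2 × 1.88×10⁻²⁸ × 9×10¹⁶
= 3.384×10⁻¹¹ J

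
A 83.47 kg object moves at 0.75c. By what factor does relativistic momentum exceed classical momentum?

p_rel = γmv, p_class = mv
Ratio = γ = 1/√(1 - 0.75²) = 1.512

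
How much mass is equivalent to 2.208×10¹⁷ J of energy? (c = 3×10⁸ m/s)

From E = mc², we get m = E/c²
c² = (3×10⁸)² = 9×10¹⁶ m²/s²
m = 2.208×10¹⁷ / 9×10¹⁶ = 2.453 kg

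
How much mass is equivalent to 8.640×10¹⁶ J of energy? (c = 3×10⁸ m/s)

From E = mc², we get m = E/c²
c² = (3×10⁸)² = 9×10¹⁶ m²/s²
m = 8.640×10¹⁶ / 9×10¹⁶ = 0.9600 kg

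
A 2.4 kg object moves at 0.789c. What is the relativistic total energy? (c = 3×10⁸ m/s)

γ = 1/√(1 - 0.789²) = 1.628
mc² = 2.4 × (3×10⁸)² = 2.160×10¹⁷ J
E = γmc² = 1.628 × 2.160×10¹⁷ = 3.516×10¹⁷ J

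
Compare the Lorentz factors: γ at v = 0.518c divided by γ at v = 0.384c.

γ₁ = 1/√(1 - 0.518²) = 1.169
γ₂ = 1/√(1 - 0.384²) = 1.083
γ₁/γ₂ = 1.169/1.083 = 1.079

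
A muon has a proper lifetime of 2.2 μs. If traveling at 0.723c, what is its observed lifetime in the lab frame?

Proper lifetime τ₀ = 2.2 μs
γ = 1/√(1 - 0.723²) = 1.447496
τ = γτ₀ = 1.447496 × 2.2 μs = 3.184 μs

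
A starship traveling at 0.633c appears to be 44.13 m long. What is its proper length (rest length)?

Contracted length L = 44.13 m
γ = 1/√(1 - 0.633²) = 1.2917
L₀ = γL = 1.2917 × 44.13 = 57.00 m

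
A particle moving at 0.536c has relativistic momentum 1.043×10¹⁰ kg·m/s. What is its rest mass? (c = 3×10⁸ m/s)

γ = 1/√(1 - 0.536²) = 1.1845
v = 0.536 × 3×10⁸ = 1.608×10⁸ m/s
m = p/(γv) = 1.043×10¹⁰/(1.1845 × 1.608×10⁸) = 54.76 kg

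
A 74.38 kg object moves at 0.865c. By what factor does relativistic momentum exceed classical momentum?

p_rel = γmv, p_class = mv
Ratio = γ = 1/√(1 - 0.865²) = 1.993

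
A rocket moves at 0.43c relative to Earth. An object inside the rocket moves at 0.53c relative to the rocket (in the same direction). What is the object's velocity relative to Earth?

u = (u' + v)/(1 + u'v/c²)
Numerator: 0.53 + 0.43 = 0.96
Denominator: 1 + 0.2279 = 1.2279
u = 0.96/1.2279 = 0.7818c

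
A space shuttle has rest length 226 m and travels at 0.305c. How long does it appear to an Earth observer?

Proper length L₀ = 226 m
γ = 1/√(1 - 0.305²) = 1.050
L = L₀/γ = 226/1.050 = 215.2 m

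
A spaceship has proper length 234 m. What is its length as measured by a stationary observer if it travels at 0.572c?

Proper length L₀ = 234 m
γ = 1/√(1 - 0.572²) = 1.2191
L = L₀/γ = 234/1.2191 = 191.9 m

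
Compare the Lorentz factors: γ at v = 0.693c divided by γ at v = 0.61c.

γ₁ = 1/√(1 - 0.693²) = 1.387
γ₂ = 1/√(1 - 0.61²) = 1.262
γ₁/γ₂ = 1.387/1.262 = 1.099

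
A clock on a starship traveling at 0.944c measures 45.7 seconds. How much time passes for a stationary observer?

Proper time Δt₀ = 45.7 seconds
γ = 1/√(1 - 0.944²) = 3.031
Δt = γΔt₀ = 3.031 × 45.7 = 138.5 seconds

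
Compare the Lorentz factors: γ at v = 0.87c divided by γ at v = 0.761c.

γ₁ = 1/√(1 - 0.87²) = 2.028
γ₂ = 1/√(1 - 0.761²) = 1.541
γ₁/γ₂ = 2.028/1.541 = 1.316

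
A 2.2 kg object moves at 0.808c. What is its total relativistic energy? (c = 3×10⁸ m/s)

γ = 1/√(1 - 0.808²) = 1.6973
mc² = 2.2 × (3×10⁸)² = 1.980×10¹⁷ J
E = γmc² = 1.6973 × 1.980×10¹⁷ = 3.361×10¹⁷ J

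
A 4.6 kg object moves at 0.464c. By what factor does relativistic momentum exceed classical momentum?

p_rel = γmv, p_class = mv
Ratio = γ = 1/√(1 - 0.464²) = 1.129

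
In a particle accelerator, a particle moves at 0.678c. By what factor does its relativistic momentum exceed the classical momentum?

p_rel = γmv, p_class = mv
Ratio = γ = 1/√(1 - 0.678²)
= 1/√(0.540316) = 1.360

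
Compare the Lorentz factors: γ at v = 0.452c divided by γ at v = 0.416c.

γ₁ = 1/√(1 - 0.452²) = 1.121
γ₂ = 1/√(1 - 0.416²) = 1.100
γ₁/γ₂ = 1.121/1.100 = 1.019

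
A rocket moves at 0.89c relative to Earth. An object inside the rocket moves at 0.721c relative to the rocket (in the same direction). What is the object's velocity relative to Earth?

u = (u' + v)/(1 + u'v/c²)
Numerator: 0.721 + 0.89 = 1.611
Denominator: 1 + 0.64169 = 1.64169
u = 1.611/1.64169 = 0.9813c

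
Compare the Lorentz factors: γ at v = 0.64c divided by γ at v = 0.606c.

γ₁ = 1/√(1 - 0.64²) = 1.301
γ₂ = 1/√(1 - 0.606²) = 1.257
γ₁/γ₂ = 1.301/1.257 = 1.035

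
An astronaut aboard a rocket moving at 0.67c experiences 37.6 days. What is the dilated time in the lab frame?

Proper time Δt₀ = 37.6 days
γ = 1/√(1 - 0.67²) = 1.347
Δt = γΔt₀ = 1.347 × 37.6 = 50.65 days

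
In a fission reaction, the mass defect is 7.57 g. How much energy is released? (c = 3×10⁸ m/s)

Convert mass defect: Δm = 7.57 g = 0.00757 kg
E = Δm·c² = 0.00757 × (3×10⁸)²
= 0.00757 × 9×10¹⁶ = 6.813×10¹⁴ J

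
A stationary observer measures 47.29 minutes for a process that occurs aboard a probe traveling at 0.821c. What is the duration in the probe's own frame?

Dilated time Δt = 47.29 minutes
γ = 1/√(1 - 0.821²) = 1.7515
Δt₀ = Δt/γ = 47.29/1.7515 = 27.00 minutes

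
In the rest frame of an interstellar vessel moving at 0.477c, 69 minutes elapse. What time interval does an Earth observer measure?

Proper time Δt₀ = 69 minutes
γ = 1/√(1 - 0.477²) = 1.1378
Δt = γΔt₀ = 1.1378 × 69 = 78.51 minutes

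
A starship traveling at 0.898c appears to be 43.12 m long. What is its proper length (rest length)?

Contracted length L = 43.12 m
γ = 1/√(1 - 0.898²) = 2.2728
L₀ = γL = 2.2728 × 43.12 = 98.00 m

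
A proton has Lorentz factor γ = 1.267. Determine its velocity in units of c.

From γ = 1/√(1 - v²/c²):
1/γ² = 1/1.267² = 0.6229
v²/c² = 1 - 0.6229 = 0.3771
v/c = √(0.3771) = 0.6141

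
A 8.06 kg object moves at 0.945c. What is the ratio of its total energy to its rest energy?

E = γmc², E₀ = mc²
E/E₀ = γ = 1/√(1 - 0.945²) = 3.057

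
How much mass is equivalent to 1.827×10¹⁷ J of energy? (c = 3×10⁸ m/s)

From E = mc², we get m = E/c²
c² = (3×10⁸)² = 9×10¹⁶ m²/s²
m = 1.827×10¹⁷ / 9×10¹⁶ = 2.030 kg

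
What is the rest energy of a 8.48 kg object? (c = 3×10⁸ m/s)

c² = (3×10⁸)² = 9.000×10¹⁶ m²/s²
E₀ = mc² = 8.48 × 9.000×10¹⁶ = 7.632×10¹⁷ J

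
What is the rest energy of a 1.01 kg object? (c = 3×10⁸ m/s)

c² = (3×10⁸)² = 9.000×10¹⁶ m²/s²
E₀ = mc² = 1.01 × 9.000×10¹⁶ = 9.090×10¹⁶ J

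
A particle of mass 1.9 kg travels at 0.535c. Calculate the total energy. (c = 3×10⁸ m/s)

γ = 1/√(1 - 0.535²) = 1.1836
mc² = 1.9 × (3×10⁸)² = 1.710×10¹⁷ J
E = γmc² = 1.1836 × 1.710×10¹⁷ = 2.024×10¹⁷ J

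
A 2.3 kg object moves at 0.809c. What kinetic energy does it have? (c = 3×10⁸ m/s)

γ = 1/√(1 - 0.809²) = 1.70123
γ - 1 = 0.70123
KE = (γ-1)mc² = 0.70123 × 2.3 × (3×10⁸)² = 1.452×10¹⁷ J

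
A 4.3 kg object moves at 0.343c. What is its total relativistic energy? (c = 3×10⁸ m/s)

γ = 1/√(1 - 0.343²) = 1.0646
mc² = 4.3 × (3×10⁸)² = 3.870×10¹⁷ J
E = γmc² = 1.0646 × 3.870×10¹⁷ = 4.120×10¹⁷ J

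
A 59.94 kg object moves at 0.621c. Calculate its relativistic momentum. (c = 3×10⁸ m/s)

γ = 1/√(1 - 0.621²) = 1.276
v = 0.621 × 3×10⁸ = 1.863×10⁸ m/s
p = γmv = 1.276 × 59.94 × 1.863×10⁸ = 1.425×10¹⁰ kg·m/s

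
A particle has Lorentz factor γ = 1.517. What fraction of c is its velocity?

From γ = 1/√(1 - v²/c²):
1/γ² = 1/1.517² = 0.4345
v²/c² = 1 - 0.4345 = 0.5655
v/c = √(0.5655) = 0.7520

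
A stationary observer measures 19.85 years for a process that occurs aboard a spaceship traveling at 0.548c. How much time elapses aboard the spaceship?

Dilated time Δt = 19.85 years
γ = 1/√(1 - 0.548²) = 1.1955
Δt₀ = Δt/γ = 19.85/1.1955 = 16.60 years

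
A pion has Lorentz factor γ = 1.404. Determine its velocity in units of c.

From γ = 1/√(1 - v²/c²):
1/γ² = 1/1.404² = 0.5073
v²/c² = 1 - 0.5073 = 0.4927
v/c = √(0.4927) = 0.7019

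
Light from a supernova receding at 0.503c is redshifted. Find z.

β = 0.503
(1+β)/(1-β) = 1.503/0.497 = 3.024
√(3.024) = 1.739
z = 1.739 - 1 = 0.7390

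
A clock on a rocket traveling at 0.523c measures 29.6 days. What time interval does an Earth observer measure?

Proper time Δt₀ = 29.6 days
γ = 1/√(1 - 0.523²) = 1.1733
Δt = γΔt₀ = 1.1733 × 29.6 = 34.73 days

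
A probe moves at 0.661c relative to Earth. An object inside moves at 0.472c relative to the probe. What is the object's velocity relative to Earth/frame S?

u = (u' + v)/(1 + u'v/c²)
Numerator: 0.472 + 0.661 = 1.133
Denominator: 1 + 0.311992 = 1.311992
u = 1.133/1.311992 = 0.8636c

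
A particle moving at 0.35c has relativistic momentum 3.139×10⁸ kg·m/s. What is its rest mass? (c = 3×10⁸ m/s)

γ = 1/√(1 - 0.35²) = 1.0675
v = 0.35 × 3×10⁸ = 1.050×10⁸ m/s
m = p/(γv) = 3.139×10⁸/(1.0675 × 1.050×10⁸) = 2.800 kg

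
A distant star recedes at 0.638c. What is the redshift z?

β = 0.638
(1+β)/(1-β) = 1.638/0.362 = 4.525
√(4.525) = 2.127
z = 2.127 - 1 = 1.127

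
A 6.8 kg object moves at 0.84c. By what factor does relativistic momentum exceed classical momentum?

p_rel = γmv, p_class = mv
Ratio = γ = 1/√(1 - 0.84²) = 1.843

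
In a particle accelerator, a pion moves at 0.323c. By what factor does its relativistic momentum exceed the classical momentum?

p_rel = γmv, p_class = mv
Ratio = γ = 1/√(1 - 0.323²)
= 1/√(0.895671) = 1.057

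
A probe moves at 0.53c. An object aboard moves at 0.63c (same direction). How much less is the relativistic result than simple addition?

Classical: u' + v = 0.63 + 0.53 = 1.16c
Relativistic: u = (0.63 + 0.53)/(1 + 0.3339) = 1.16/1.3339 = 0.8696c
Difference: 1.16 - 0.8696 = 0.2904c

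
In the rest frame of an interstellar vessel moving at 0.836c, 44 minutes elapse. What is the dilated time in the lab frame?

Proper time Δt₀ = 44 minutes
γ = 1/√(1 - 0.836²) = 1.8224
Δt = γΔt₀ = 1.8224 × 44 = 80.19 minutes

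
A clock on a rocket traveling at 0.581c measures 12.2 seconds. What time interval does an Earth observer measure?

Proper time Δt₀ = 12.2 seconds
γ = 1/√(1 - 0.581²) = 1.229
Δt = γΔt₀ = 1.229 × 12.2 = 14.99 seconds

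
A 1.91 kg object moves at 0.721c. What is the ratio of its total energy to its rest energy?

E = γmc², E₀ = mc²
E/E₀ = γ = 1/√(1 - 0.721²) = 1.443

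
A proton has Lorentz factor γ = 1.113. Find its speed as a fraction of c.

From γ = 1/√(1 - v²/c²):
1/γ² = 1/1.113² = 0.8073
v²/c² = 1 - 0.8073 = 0.1927
v/c = √(0.1927) = 0.4390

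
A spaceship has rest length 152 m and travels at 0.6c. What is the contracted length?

Proper length L₀ = 152 m
γ = 1/√(1 - 0.6²) = 1.250
L = L₀/γ = 152/1.250 = 121.6 m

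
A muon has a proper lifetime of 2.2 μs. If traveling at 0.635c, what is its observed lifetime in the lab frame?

Proper lifetime τ₀ = 2.2 μs
γ = 1/√(1 - 0.635²) = 1.2945
τ = γτ₀ = 1.2945 × 2.2 μs = 2.848 μs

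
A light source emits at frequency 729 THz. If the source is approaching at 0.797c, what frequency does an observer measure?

β = v/c = 0.797
(1+β)/(1-β) = 1.797/0.203 = 8.852
Doppler factor = √(8.852) = 2.975
f_obs = 729 × 2.975 = 2169 THz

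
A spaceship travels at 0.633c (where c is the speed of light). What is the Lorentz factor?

v/c = 0.633, so (v/c)² = 0.400689
1 - (v/c)² = 0.599311
γ = 1/√(0.599311) = 1.292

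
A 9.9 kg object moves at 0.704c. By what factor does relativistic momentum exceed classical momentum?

p_rel = γmv, p_class = mv
Ratio = γ = 1/√(1 - 0.704²) = 1.408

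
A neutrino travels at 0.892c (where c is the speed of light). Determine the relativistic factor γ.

v/c = 0.892, so (v/c)² = 0.795664
1 - (v/c)² = 0.204336
γ = 1/√(0.204336) = 2.212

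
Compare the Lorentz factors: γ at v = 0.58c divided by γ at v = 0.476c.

γ₁ = 1/√(1 - 0.58²) = 1.228
γ₂ = 1/√(1 - 0.476²) = 1.137
γ₁/γ₂ = 1.228/1.137 = 1.080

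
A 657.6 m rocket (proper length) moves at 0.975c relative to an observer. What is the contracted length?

Proper length L₀ = 657.6 m
γ = 1/√(1 - 0.975²) = 4.500
L = L₀/γ = 657.6/4.500 = 146.1 m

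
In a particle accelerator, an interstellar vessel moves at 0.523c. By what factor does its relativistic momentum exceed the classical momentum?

p_rel = γmv, p_class = mv
Ratio = γ = 1/√(1 - 0.523²)
= 1/√(0.726471) = 1.173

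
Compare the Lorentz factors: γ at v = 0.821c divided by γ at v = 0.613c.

γ₁ = 1/√(1 - 0.821²) = 1.752
γ₂ = 1/√(1 - 0.613²) = 1.266
γ₁/γ₂ = 1.752/1.266 = 1.384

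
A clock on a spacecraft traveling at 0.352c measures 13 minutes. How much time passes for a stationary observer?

Proper time Δt₀ = 13 minutes
γ = 1/√(1 - 0.352²) = 1.0684
Δt = γΔt₀ = 1.0684 × 13 = 13.89 minutes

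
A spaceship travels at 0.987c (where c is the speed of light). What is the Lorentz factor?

v/c = 0.987, so (v/c)² = 0.974169
1 - (v/c)² = 0.025831
γ = 1/√(0.025831) = 6.222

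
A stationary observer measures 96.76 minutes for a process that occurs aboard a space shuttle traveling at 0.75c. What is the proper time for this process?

Dilated time Δt = 96.76 minutes
γ = 1/√(1 - 0.75²) = 1.5119
Δt₀ = Δt/γ = 96.76/1.5119 = 64.00 minutes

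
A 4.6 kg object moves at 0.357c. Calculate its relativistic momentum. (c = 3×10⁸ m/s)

γ = 1/√(1 - 0.357²) = 1.0705
v = 0.357 × 3×10⁸ = 1.071×10⁸ m/s
p = γmv = 1.0705 × 4.6 × 1.071×10⁸ = 5.274×10⁸ kg·m/s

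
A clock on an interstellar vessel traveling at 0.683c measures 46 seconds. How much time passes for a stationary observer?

Proper time Δt₀ = 46 seconds
γ = 1/√(1 - 0.683²) = 1.3691
Δt = γΔt₀ = 1.3691 × 46 = 62.98 seconds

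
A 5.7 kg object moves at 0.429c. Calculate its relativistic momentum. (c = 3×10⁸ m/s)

γ = 1/√(1 - 0.429²) = 1.107
v = 0.429 × 3×10⁸ = 1.287×10⁸ m/s
p = γmv = 1.107 × 5.7 × 1.287×10⁸ = 8.121×10⁸ kg·m/s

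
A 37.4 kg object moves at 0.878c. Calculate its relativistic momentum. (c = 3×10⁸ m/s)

γ = 1/√(1 - 0.878²) = 2.089
v = 0.878 × 3×10⁸ = 2.634×10⁸ m/s
p = γmv = 2.089 × 37.4 × 2.634×10⁸ = 2.058×10¹⁰ kg·m/s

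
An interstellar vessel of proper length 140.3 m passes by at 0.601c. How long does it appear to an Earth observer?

Proper length L₀ = 140.3 m
γ = 1/√(1 - 0.601²) = 1.2512
L = L₀/γ = 140.3/1.2512 = 112.1 m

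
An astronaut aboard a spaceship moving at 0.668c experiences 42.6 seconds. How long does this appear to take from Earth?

Proper time Δt₀ = 42.6 seconds
γ = 1/√(1 - 0.668²) = 1.344
Δt = γΔt₀ = 1.344 × 42.6 = 57.25 seconds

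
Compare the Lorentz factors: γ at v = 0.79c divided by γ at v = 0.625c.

γ₁ = 1/√(1 - 0.79²) = 1.631
γ₂ = 1/√(1 - 0.625²) = 1.281
γ₁/γ₂ = 1.631/1.281 = 1.273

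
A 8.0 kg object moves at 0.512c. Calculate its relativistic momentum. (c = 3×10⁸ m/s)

γ = 1/√(1 - 0.512²) = 1.1642
v = 0.512 × 3×10⁸ = 1.536×10⁸ m/s
p = γmv = 1.1642 × 8.0 × 1.536×10⁸ = 1.431×10⁹ kg·m/s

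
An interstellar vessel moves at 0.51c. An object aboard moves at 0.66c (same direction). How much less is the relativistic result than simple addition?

Classical: u' + v = 0.66 + 0.51 = 1.17c
Relativistic: u = (0.66 + 0.51)/(1 + 0.3366) = 1.17/1.3366 = 0.8754c
Difference: 1.17 - 0.8754 = 0.2946c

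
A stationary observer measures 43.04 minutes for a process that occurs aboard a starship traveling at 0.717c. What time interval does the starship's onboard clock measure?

Dilated time Δt = 43.04 minutes
γ = 1/√(1 - 0.717²) = 1.4346
Δt₀ = Δt/γ = 43.04/1.4346 = 30.00 minutes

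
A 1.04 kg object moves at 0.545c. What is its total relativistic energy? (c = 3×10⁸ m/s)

γ = 1/√(1 - 0.545²) = 1.1927
mc² = 1.04 × (3×10⁸)² = 9.360×10¹⁶ J
E = γmc² = 1.1927 × 9.360×10¹⁶ = 1.116×10¹⁷ J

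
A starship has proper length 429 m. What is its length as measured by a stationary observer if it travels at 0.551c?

Proper length L₀ = 429 m
γ = 1/√(1 - 0.551²) = 1.1983
L = L₀/γ = 429/1.1983 = 358.0 m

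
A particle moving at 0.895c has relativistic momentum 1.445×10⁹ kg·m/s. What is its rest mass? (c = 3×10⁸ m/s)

γ = 1/√(1 - 0.895²) = 2.2418
v = 0.895 × 3×10⁸ = 2.685×10⁸ m/s
m = p/(γv) = 1.445×10⁹/(2.2418 × 2.685×10⁸) = 2.401 kg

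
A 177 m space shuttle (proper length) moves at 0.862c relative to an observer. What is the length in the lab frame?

Proper length L₀ = 177 m
γ = 1/√(1 - 0.862²) = 1.9727
L = L₀/γ = 177/1.9727 = 89.72 m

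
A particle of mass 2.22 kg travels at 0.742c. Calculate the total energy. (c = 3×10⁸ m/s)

γ = 1/√(1 - 0.742²) = 1.4916
mc² = 2.22 × (3×10⁸)² = 1.998×10¹⁷ J
E = γmc² = 1.4916 × 1.998×10¹⁷ = 2.980×10¹⁷ J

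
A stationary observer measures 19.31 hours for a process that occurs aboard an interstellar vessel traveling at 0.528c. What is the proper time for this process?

Dilated time Δt = 19.31 hours
γ = 1/√(1 - 0.528²) = 1.1775
Δt₀ = Δt/γ = 19.31/1.1775 = 16.40 hours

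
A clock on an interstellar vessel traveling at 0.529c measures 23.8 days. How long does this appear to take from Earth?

Proper time Δt₀ = 23.8 days
γ = 1/√(1 - 0.529²) = 1.1784
Δt = γΔt₀ = 1.1784 × 23.8 = 28.05 days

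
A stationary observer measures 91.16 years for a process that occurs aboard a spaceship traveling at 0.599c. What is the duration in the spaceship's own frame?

Dilated time Δt = 91.16 years
γ = 1/√(1 - 0.599²) = 1.2488
Δt₀ = Δt/γ = 91.16/1.2488 = 73.00 years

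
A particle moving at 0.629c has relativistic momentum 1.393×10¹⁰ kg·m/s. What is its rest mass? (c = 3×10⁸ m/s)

γ = 1/√(1 - 0.629²) = 1.2863
v = 0.629 × 3×10⁸ = 1.887×10⁸ m/s
m = p/(γv) = 1.393×10¹⁰/(1.2863 × 1.887×10⁸) = 57.39 kg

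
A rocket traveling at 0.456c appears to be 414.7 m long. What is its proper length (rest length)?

Contracted length L = 414.7 m
γ = 1/√(1 - 0.456²) = 1.1236
L₀ = γL = 1.1236 × 414.7 = 466.0 m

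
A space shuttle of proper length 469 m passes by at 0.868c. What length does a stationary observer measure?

Proper length L₀ = 469 m
γ = 1/√(1 - 0.868²) = 2.014
L = L₀/γ = 469/2.014 = 232.9 m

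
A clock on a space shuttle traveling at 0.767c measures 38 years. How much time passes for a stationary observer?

Proper time Δt₀ = 38 years
γ = 1/√(1 - 0.767²) = 1.5585
Δt = γΔt₀ = 1.5585 × 38 = 59.22 years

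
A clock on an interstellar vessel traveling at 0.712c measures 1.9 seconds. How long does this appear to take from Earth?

Proper time Δt₀ = 1.9 seconds
γ = 1/√(1 - 0.712²) = 1.424
Δt = γΔt₀ = 1.424 × 1.9 = 2.706 seconds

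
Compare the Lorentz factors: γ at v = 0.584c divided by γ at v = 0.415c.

γ₁ = 1/√(1 - 0.584²) = 1.232
γ₂ = 1/√(1 - 0.415²) = 1.099
γ₁/γ₂ = 1.232/1.099 = 1.121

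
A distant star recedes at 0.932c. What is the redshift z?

β = 0.932
(1+β)/(1-β) = 1.932/0.068 = 28.41
√(28.41) = 5.330
z = 5.330 - 1 = 4.330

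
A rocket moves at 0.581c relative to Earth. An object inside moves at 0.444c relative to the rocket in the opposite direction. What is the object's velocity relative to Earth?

Object's velocity in rocket frame is u' = -0.444c
u = (u' + v)/(1 + u'v/c²) = (v - 0.444)/(1 - 0.444·v/c²)
Numerator: 0.581 - 0.444 = 0.137
Denominator: 1 - 0.257964 = 0.742036
u = 0.137/0.742036 = 0.1846c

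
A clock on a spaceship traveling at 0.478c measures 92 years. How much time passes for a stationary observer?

Proper time Δt₀ = 92 years
γ = 1/√(1 - 0.478²) = 1.138
Δt = γΔt₀ = 1.138 × 92 = 104.7 years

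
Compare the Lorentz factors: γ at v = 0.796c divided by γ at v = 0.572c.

γ₁ = 1/√(1 - 0.796²) = 1.652
γ₂ = 1/√(1 - 0.572²) = 1.219
γ₁/γ₂ = 1.652/1.219 = 1.355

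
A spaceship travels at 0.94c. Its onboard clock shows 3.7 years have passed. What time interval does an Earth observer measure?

Proper time Δt₀ = 3.7 years
γ = 1/√(1 - 0.94²) = 2.931
Δt = γΔt₀ = 2.931 × 3.7 = 10.84 years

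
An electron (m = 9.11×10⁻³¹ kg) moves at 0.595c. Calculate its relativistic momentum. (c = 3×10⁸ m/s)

γ = 1/√(1 - 0.595²) = 1.244
v = 0.595 × 3×10⁸ = 1.785×10⁸ m/s
p = γmv = 1.244 × 9.11×10⁻³¹ × 1.785×10⁸ = 2.023×10⁻²² kg·m/s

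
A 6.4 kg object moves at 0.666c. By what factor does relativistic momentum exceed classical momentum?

p_rel = γmv, p_class = mv
Ratio = γ = 1/√(1 - 0.666²) = 1.341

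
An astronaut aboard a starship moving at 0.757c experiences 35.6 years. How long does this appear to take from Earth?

Proper time Δt₀ = 35.6 years
γ = 1/√(1 - 0.757²) = 1.5304
Δt = γΔt₀ = 1.5304 × 35.6 = 54.48 years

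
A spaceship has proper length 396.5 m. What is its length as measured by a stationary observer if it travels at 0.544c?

Proper length L₀ = 396.5 m
γ = 1/√(1 - 0.544²) = 1.1918
L = L₀/γ = 396.5/1.1918 = 332.7 m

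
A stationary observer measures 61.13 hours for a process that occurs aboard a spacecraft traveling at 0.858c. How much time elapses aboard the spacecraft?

Dilated time Δt = 61.13 hours
γ = 1/√(1 - 0.858²) = 1.947
Δt₀ = Δt/γ = 61.13/1.947 = 31.40 hours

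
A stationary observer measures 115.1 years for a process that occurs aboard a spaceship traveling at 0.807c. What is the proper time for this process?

Dilated time Δt = 115.1 years
γ = 1/√(1 - 0.807²) = 1.6933
Δt₀ = Δt/γ = 115.1/1.6933 = 67.97 years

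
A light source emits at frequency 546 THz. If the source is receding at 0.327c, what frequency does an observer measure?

β = v/c = 0.327
(1-β)/(1+β) = 0.673/1.327 = 0.50716
Doppler factor = √(0.50716) = 0.71215
f_obs = 546 × 0.71215 = 388.8 THz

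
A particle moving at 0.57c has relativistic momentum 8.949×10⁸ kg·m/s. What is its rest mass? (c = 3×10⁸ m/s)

γ = 1/√(1 - 0.57²) = 1.217
v = 0.57 × 3×10⁸ = 1.710×10⁸ m/s
m = p/(γv) = 8.949×10⁸/(1.217 × 1.710×10⁸) = 4.300 kg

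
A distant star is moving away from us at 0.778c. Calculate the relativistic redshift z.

β = 0.778
(1+β)/(1-β) = 1.778/0.222 = 8.009
√(8.009) = 2.830
z = 2.830 - 1 = 1.830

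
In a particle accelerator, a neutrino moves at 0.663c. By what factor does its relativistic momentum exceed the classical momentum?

p_rel = γmv, p_class = mv
Ratio = γ = 1/√(1 - 0.663²)
= 1/√(0.560431) = 1.336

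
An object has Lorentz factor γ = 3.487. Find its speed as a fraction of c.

From γ = 1/√(1 - v²/c²):
1/γ² = 1/3.487² = 0.08224
v²/c² = 1 - 0.08224 = 0.9178
v/c = √(0.9178) = 0.9580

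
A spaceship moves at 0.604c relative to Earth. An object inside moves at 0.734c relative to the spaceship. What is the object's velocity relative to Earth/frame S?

u = (u' + v)/(1 + u'v/c²)
Numerator: 0.734 + 0.604 = 1.338
Denominator: 1 + 0.443336 = 1.443336
u = 1.338/1.443336 = 0.9270c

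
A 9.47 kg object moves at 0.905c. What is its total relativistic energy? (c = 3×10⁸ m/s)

γ = 1/√(1 - 0.905²) = 2.35066
mc² = 9.47 × (3×10⁸)² = 8.523×10¹⁷ J
E = γmc² = 2.35066 × 8.523×10¹⁷ = 2.003×10¹⁸ J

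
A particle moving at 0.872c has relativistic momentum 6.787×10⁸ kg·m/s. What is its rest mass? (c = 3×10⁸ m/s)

γ = 1/√(1 - 0.872²) = 2.043
v = 0.872 × 3×10⁸ = 2.616×10⁸ m/s
m = p/(γv) = 6.787×10⁸/(2.043 × 2.616×10⁸) = 1.270 kg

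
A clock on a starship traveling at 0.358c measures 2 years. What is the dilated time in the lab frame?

Proper time Δt₀ = 2 years
γ = 1/√(1 - 0.358²) = 1.071
Δt = γΔt₀ = 1.071 × 2 = 2.142 years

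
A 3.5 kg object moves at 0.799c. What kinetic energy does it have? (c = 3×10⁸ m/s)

γ = 1/√(1 - 0.799²) = 1.663
γ - 1 = 0.6630
KE = (γ-1)mc² = 0.6630 × 3.5 × (3×10⁸)² = 2.088×10¹⁷ J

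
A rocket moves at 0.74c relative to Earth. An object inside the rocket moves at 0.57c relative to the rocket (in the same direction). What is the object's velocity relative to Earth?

u = (u' + v)/(1 + u'v/c²)
Numerator: 0.57 + 0.74 = 1.31
Denominator: 1 + 0.4218 = 1.4218
u = 1.31/1.4218 = 0.9214c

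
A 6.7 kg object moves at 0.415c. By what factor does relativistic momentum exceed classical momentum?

p_rel = γmv, p_class = mv
Ratio = γ = 1/√(1 - 0.415²) = 1.099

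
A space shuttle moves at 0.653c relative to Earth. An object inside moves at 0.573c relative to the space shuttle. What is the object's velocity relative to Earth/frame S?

u = (u' + v)/(1 + u'v/c²)
Numerator: 0.573 + 0.653 = 1.226
Denominator: 1 + 0.374169 = 1.374169
u = 1.226/1.374169 = 0.8922c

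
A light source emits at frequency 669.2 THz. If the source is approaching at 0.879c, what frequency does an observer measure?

β = v/c = 0.879
(1+β)/(1-β) = 1.879/0.121 = 15.53
Doppler factor = √(15.53) = 3.941
f_obs = 669.2 × 3.941 = 2637 THz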